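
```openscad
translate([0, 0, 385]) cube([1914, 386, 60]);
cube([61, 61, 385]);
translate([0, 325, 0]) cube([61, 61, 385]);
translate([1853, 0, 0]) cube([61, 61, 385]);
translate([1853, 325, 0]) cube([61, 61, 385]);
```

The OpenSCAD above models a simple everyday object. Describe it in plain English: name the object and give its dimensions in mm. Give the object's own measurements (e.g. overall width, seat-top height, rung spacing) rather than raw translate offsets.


A long wooden bench with a 1914 mm (x) × 386 mm (y) seat, 60 mm thick, its top surface 445 mm above the floor. Four 61 mm square legs at the seat corners, flush with the edges, run from z = 0 to the seat underside.


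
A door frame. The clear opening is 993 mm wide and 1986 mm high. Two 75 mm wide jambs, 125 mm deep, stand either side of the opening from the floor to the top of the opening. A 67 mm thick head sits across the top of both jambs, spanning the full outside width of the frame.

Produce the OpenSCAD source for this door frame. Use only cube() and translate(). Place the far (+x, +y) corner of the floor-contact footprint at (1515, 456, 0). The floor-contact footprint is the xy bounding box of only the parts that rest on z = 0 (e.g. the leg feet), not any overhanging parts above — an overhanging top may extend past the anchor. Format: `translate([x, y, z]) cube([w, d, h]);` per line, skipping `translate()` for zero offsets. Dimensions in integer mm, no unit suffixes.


translate([372, 331, 0]) cube([75, 125, 1986]);
translate([1440, 331, 0]) cube([75, 125, 1986]);
translate([372, 331, 1986]) cube([1143, 125, 67]);


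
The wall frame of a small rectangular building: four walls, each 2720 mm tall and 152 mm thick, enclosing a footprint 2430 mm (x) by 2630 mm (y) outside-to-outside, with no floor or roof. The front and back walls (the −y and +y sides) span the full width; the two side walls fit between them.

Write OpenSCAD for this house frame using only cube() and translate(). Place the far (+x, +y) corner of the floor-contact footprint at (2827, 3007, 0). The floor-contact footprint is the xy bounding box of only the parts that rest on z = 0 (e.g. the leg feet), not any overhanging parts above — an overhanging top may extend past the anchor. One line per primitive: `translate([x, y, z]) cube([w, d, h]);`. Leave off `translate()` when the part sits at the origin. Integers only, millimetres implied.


translate([397, 377, 0]) cube([2430, 152, 2720]);
translate([397, 2855, 0]) cube([2430, 152, 2720]);
translate([397, 529, 0]) cube([152, 2326, 2720]);
translate([2675, 529, 0]) cube([152, 2326, 2720]);


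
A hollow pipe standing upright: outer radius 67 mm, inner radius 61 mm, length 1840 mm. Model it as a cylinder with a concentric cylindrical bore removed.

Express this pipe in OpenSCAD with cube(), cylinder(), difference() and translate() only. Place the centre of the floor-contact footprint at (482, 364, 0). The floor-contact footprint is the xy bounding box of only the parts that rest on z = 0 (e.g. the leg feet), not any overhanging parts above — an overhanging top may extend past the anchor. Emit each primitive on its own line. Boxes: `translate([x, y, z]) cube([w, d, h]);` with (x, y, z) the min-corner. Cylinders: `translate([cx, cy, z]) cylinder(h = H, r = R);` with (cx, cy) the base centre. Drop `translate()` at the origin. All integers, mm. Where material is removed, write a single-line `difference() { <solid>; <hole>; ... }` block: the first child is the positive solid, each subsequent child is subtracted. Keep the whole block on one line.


difference() { translate([482, 364, 0]) cylinder(h = 1840, r = 67); translate([482, 364, 0]) cylinder(h = 1840, r = 61); }


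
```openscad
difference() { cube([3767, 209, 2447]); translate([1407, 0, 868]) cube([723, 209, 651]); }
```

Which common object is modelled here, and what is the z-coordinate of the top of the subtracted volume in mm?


A wall with a window opening. The window head height is 1519 mm.

A wall with a rectangular opening subtracted — a window. Sill at z = 868, opening 651 mm tall, so the head is at 868 + 651 = 1519 mm.


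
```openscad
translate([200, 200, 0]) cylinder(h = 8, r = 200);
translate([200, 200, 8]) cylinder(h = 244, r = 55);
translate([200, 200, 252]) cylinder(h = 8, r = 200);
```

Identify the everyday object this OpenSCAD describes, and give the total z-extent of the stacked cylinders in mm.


A spool. The overall height is 260 mm.

Three coaxial cylinders, large–small–large — a spool. Two 8 mm flanges and a 244 mm core give 8 + 244 + 8 = 260 mm.


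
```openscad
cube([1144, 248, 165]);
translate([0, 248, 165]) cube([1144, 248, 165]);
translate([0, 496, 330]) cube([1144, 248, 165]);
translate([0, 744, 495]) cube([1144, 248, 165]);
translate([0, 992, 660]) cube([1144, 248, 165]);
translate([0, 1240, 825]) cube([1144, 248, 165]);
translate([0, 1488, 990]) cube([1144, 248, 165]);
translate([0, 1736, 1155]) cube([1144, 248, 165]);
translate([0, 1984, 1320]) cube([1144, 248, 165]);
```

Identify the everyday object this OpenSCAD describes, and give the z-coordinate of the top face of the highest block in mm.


A staircase. The total rise is 1485 mm.

9 identical blocks, each offset up and back from the previous — a staircase. Each step is 165 mm tall and there are 9 of them, so the total rise is 9 × 165 = 1485 mm.


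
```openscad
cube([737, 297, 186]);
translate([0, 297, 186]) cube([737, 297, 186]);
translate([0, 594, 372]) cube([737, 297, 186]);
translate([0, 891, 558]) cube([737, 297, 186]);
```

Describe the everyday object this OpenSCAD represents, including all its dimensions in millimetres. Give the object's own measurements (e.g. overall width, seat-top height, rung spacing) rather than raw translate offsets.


A straight staircase of 4 solid steps. Each step is 737 mm wide (x), 297 mm deep (y, the going) and 186 mm tall (the rise). The first step rests on the floor; each subsequent step sits one going further in +y and one rise higher in +z, directly behind and above the previous step with no overlap.


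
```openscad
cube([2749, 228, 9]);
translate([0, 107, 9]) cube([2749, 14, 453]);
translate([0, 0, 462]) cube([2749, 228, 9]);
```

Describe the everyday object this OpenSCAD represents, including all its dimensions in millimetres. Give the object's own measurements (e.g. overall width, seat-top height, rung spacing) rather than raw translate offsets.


An I-beam lying along x, 2749 mm long. Overall section height 471 mm. Two flanges 228 mm wide (y) and 9 mm thick, one on the floor and one at the top; a web 14 mm thick runs between them, centred on the flange width.


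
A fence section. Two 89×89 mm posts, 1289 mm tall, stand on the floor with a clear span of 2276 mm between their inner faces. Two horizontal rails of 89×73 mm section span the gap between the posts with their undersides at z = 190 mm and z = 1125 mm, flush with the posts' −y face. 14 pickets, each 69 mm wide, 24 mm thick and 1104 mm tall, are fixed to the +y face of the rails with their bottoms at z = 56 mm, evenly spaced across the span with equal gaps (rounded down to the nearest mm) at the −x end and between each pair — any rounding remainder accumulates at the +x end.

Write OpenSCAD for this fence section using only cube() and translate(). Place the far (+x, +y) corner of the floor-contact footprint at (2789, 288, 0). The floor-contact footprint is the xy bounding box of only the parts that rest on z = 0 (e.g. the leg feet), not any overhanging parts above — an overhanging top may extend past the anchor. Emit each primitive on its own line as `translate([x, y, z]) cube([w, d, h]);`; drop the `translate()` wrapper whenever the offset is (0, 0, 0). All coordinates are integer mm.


translate([335, 199, 0]) cube([89, 89, 1289]);
translate([2700, 199, 0]) cube([89, 89, 1289]);
translate([424, 199, 190]) cube([2276, 89, 73]);
translate([424, 199, 1125]) cube([2276, 89, 73]);
translate([511, 288, 56]) cube([69, 24, 1104]);
translate([667, 288, 56]) cube([69, 24, 1104]);
translate([823, 288, 56]) cube([69, 24, 1104]);
translate([979, 288, 56]) cube([69, 24, 1104]);
translate([1135, 288, 56]) cube([69, 24, 1104]);
translate([1291, 288, 56]) cube([69, 24, 1104]);
translate([1447, 288, 56]) cube([69, 24, 1104]);
translate([1603, 288, 56]) cube([69, 24, 1104]);
translate([1759, 288, 56]) cube([69, 24, 1104]);
translate([1915, 288, 56]) cube([69, 24, 1104]);
translate([2071, 288, 56]) cube([69, 24, 1104]);
translate([2227, 288, 56]) cube([69, 24, 1104]);
translate([2383, 288, 56]) cube([69, 24, 1104]);
translate([2539, 288, 56]) cube([69, 24, 1104]);


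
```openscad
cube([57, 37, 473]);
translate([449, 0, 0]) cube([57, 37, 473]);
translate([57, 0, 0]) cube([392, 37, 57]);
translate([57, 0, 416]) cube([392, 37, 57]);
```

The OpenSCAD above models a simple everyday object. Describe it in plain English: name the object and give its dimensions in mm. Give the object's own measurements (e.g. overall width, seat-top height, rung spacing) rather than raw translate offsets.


A rectangular picture frame lying in the x–z plane (depth along y). The opening is 392 mm wide (x) by 359 mm tall (z), surrounded by a border 57 mm wide on all four sides. The frame is 37 mm deep and is made of two full-height vertical stiles with two horizontal rails fitted between them.


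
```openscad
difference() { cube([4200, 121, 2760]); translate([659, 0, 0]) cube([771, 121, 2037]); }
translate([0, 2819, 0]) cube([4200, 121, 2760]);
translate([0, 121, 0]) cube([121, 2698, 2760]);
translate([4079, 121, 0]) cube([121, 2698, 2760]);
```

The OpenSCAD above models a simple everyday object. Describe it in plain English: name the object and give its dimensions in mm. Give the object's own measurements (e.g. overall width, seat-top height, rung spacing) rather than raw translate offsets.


A single room: four walls, each 2760 mm tall and 121 mm thick, enclosing an outside footprint 4200×2940 mm (x × y), no floor or roof. The front and back walls (−y and +y sides) run the full x-width; the side walls fit between their inner faces. A door opening 771 mm wide and 2037 mm tall is cut through the front wall from the floor up, its −x edge 659 mm from the wall's −x end.


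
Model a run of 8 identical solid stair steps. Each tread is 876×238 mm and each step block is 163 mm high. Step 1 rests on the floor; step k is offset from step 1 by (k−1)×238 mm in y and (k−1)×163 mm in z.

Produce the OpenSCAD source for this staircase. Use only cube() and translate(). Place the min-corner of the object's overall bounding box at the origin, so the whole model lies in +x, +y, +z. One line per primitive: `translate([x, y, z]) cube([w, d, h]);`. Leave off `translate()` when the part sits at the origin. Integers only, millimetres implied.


cube([876, 238, 163]);
translate([0, 238, 163]) cube([876, 238, 163]);
translate([0, 476, 326]) cube([876, 238, 163]);
translate([0, 714, 489]) cube([876, 238, 163]);
translate([0, 952, 652]) cube([876, 238, 163]);
translate([0, 1190, 815]) cube([876, 238, 163]);
translate([0, 1428, 978]) cube([876, 238, 163]);
translate([0, 1666, 1141]) cube([876, 238, 163]);


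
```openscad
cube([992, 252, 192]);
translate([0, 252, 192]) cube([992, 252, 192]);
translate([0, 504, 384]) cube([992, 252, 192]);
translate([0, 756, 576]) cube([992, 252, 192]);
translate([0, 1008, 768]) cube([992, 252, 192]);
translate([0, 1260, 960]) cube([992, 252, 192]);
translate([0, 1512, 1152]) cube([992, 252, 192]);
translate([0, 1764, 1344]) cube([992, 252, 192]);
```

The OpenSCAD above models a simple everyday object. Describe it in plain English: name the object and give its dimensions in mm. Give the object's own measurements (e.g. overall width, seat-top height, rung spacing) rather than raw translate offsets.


A straight staircase of 8 solid steps. Each step is 992 mm wide (x), 252 mm deep (y, the going) and 192 mm tall (the rise). The first step rests on the floor; each subsequent step sits one going further in +y and one rise higher in +z, directly behind and above the previous step with no overlap.


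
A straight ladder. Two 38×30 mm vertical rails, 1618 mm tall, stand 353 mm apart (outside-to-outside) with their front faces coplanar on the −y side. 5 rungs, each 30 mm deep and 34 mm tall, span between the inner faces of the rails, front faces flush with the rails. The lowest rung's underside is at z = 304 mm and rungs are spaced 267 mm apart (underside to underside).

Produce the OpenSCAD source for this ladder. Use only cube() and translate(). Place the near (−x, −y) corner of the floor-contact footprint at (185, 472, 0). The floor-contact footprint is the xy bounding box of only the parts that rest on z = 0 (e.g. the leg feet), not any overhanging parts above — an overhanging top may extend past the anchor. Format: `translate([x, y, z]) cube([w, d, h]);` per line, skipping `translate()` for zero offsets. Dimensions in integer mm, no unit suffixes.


translate([185, 472, 0]) cube([38, 30, 1618]);
translate([500, 472, 0]) cube([38, 30, 1618]);
translate([223, 472, 304]) cube([277, 30, 34]);
translate([223, 472, 571]) cube([277, 30, 34]);
translate([223, 472, 838]) cube([277, 30, 34]);
translate([223, 472, 1105]) cube([277, 30, 34]);
translate([223, 472, 1372]) cube([277, 30, 34]);


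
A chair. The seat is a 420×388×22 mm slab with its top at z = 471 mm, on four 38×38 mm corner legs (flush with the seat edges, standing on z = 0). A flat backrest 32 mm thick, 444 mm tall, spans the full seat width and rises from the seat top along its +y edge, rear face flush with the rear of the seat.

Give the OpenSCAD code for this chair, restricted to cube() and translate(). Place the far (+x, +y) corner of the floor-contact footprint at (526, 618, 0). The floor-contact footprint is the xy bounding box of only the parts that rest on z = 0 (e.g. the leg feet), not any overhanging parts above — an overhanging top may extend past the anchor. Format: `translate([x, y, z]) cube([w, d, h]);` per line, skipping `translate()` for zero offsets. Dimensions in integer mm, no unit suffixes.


translate([106, 230, 449]) cube([420, 388, 22]);
translate([106, 230, 0]) cube([38, 38, 449]);
translate([488, 230, 0]) cube([38, 38, 449]);
translate([106, 580, 0]) cube([38, 38, 449]);
translate([488, 580, 0]) cube([38, 38, 449]);
translate([106, 586, 471]) cube([420, 32, 444]);


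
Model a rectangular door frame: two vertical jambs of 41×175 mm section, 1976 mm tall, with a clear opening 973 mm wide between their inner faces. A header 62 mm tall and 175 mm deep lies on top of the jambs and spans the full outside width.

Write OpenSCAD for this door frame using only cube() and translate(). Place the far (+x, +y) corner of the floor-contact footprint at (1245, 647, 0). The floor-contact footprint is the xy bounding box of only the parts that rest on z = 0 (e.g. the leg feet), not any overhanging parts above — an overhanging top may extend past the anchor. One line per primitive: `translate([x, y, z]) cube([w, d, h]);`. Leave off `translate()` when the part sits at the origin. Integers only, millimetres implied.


translate([190, 472, 0]) cube([41, 175, 1976]);
translate([1204, 472, 0]) cube([41, 175, 1976]);
translate([190, 472, 1976]) cube([1055, 175, 62]);


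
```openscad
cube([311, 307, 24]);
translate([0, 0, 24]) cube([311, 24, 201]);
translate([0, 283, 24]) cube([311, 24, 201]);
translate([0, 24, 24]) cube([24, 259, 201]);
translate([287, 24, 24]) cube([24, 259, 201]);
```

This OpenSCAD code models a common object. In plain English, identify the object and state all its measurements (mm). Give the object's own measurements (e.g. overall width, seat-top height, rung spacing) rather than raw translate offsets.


An open-topped rectangular box: outside dimensions 311×307×225 mm, with a uniform wall and base thickness of 24 mm. The base is a full 311×307 slab on the floor; four walls sit on top of the base. The front and back walls (the −y and +y sides) span the full width; the two side walls fit between them.


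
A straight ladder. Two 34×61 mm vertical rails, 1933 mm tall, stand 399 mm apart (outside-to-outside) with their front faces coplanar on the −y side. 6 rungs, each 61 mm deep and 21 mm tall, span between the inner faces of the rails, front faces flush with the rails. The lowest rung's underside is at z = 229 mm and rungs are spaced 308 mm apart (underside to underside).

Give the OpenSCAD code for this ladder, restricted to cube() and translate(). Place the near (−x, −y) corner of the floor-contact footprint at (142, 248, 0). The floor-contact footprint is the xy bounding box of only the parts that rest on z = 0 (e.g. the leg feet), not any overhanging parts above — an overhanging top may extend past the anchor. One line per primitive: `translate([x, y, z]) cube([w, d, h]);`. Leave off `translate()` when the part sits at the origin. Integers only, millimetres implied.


// rung span = 399 - 2*34 = 331
// rung[k] z = 229 + k*308
translate([142, 248, 0]) cube([34, 61, 1933]);
translate([507, 248, 0]) cube([34, 61, 1933]);
translate([176, 248, 229]) cube([331, 61, 21]);
translate([176, 248, 537]) cube([331, 61, 21]);
translate([176, 248, 845]) cube([331, 61, 21]);
translate([176, 248, 1153]) cube([331, 61, 21]);
translate([176, 248, 1461]) cube([331, 61, 21]);
translate([176, 248, 1769]) cube([331, 61, 21]);


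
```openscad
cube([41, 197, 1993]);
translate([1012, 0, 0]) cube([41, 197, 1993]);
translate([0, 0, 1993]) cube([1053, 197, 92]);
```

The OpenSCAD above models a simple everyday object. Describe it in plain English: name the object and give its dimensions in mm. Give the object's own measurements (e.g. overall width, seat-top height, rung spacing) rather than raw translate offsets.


A door frame. The clear opening is 971 mm wide and 1993 mm high. Two 41 mm wide jambs, 197 mm deep, stand either side of the opening from the floor to the top of the opening. A 92 mm thick head sits across the top of both jambs, spanning the full outside width of the frame.


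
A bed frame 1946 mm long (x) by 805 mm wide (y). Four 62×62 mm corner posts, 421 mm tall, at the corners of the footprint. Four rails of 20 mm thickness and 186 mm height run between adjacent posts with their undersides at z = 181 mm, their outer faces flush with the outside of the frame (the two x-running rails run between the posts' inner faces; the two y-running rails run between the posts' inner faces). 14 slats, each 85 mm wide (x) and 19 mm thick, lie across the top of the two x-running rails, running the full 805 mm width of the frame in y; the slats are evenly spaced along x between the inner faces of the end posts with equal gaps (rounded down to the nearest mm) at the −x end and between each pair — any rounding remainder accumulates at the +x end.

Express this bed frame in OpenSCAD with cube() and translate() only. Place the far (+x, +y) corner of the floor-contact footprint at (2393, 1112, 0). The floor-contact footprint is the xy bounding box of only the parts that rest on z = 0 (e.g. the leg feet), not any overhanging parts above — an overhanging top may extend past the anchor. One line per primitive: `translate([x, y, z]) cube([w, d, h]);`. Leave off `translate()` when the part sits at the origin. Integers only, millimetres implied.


translate([447, 307, 0]) cube([62, 62, 421]);
translate([447, 1050, 0]) cube([62, 62, 421]);
translate([2331, 307, 0]) cube([62, 62, 421]);
translate([2331, 1050, 0]) cube([62, 62, 421]);
translate([509, 307, 181]) cube([1822, 20, 186]);
translate([509, 1092, 181]) cube([1822, 20, 186]);
translate([447, 369, 181]) cube([20, 681, 186]);
translate([2373, 369, 181]) cube([20, 681, 186]);
translate([551, 307, 367]) cube([85, 805, 19]);
translate([678, 307, 367]) cube([85, 805, 19]);
translate([805, 307, 367]) cube([85, 805, 19]);
translate([932, 307, 367]) cube([85, 805, 19]);
translate([1059, 307, 367]) cube([85, 805, 19]);
translate([1186, 307, 367]) cube([85, 805, 19]);
translate([1313, 307, 367]) cube([85, 805, 19]);
translate([1440, 307, 367]) cube([85, 805, 19]);
translate([1567, 307, 367]) cube([85, 805, 19]);
translate([1694, 307, 367]) cube([85, 805, 19]);
translate([1821, 307, 367]) cube([85, 805, 19]);
translate([1948, 307, 367]) cube([85, 805, 19]);
translate([2075, 307, 367]) cube([85, 805, 19]);
translate([2202, 307, 367]) cube([85, 805, 19]);


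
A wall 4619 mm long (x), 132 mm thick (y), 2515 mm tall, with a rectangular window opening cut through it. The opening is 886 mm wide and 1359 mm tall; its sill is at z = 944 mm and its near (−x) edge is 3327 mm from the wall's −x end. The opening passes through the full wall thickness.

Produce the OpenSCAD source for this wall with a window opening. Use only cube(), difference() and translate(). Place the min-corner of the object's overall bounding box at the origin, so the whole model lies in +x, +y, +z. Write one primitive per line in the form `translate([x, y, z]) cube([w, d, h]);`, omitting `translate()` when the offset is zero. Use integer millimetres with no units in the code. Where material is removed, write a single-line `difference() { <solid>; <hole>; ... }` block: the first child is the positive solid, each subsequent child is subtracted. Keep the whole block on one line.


difference() { cube([4619, 132, 2515]); translate([3327, 0, 944]) cube([886, 132, 1359]); }


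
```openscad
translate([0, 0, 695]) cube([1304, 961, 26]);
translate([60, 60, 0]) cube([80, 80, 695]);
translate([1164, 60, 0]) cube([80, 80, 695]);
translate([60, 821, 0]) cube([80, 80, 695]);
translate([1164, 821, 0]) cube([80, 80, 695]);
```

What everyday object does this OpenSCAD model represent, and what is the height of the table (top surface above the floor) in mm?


A table. The table height is 721 mm.

A 1304×961×26 slab sits at z = 695 on four 80 mm square posts — a table. The top surface is at 695 + 26 = 721 mm.


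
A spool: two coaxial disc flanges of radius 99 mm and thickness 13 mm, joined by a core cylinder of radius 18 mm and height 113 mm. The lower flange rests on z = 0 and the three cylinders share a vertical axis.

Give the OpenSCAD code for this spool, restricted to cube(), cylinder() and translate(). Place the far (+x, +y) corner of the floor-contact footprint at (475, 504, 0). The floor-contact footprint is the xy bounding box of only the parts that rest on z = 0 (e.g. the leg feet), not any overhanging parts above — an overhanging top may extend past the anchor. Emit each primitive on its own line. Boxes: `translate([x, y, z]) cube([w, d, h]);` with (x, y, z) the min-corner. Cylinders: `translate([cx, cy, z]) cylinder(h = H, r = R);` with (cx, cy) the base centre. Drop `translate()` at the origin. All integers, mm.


translate([376, 405, 0]) cylinder(h = 13, r = 99);
translate([376, 405, 13]) cylinder(h = 113, r = 18);
translate([376, 405, 126]) cylinder(h = 13, r = 99);


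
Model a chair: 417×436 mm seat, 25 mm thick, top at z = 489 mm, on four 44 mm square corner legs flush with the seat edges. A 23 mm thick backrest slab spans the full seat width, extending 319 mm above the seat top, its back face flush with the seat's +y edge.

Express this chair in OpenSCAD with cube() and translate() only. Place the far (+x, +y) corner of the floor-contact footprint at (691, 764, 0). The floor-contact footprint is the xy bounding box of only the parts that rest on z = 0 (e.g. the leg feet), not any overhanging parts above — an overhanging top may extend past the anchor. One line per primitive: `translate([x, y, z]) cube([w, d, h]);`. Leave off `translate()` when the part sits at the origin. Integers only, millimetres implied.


// leg_h = 489 - 25 = 464
translate([274, 328, 464]) cube([417, 436, 25]);
translate([274, 328, 0]) cube([44, 44, 464]);
translate([647, 328, 0]) cube([44, 44, 464]);
translate([274, 720, 0]) cube([44, 44, 464]);
translate([647, 720, 0]) cube([44, 44, 464]);
translate([274, 741, 489]) cube([417, 23, 319]);


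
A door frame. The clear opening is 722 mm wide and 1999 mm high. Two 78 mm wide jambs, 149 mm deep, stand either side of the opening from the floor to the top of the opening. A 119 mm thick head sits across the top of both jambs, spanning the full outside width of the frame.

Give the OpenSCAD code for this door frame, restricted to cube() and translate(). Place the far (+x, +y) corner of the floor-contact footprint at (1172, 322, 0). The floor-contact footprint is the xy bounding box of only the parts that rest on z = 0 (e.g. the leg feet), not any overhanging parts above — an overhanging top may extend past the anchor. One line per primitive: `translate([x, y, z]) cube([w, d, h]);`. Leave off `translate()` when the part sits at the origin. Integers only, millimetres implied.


translate([294, 173, 0]) cube([78, 149, 1999]);
translate([1094, 173, 0]) cube([78, 149, 1999]);
translate([294, 173, 1999]) cube([878, 149, 119]);


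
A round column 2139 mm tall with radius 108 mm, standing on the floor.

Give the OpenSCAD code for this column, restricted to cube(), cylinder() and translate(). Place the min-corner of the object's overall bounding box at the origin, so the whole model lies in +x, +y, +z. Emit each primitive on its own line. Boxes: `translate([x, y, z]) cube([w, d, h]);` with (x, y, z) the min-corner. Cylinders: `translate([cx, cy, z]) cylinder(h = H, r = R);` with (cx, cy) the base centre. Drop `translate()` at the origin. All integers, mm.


translate([108, 108, 0]) cylinder(h = 2139, r = 108);


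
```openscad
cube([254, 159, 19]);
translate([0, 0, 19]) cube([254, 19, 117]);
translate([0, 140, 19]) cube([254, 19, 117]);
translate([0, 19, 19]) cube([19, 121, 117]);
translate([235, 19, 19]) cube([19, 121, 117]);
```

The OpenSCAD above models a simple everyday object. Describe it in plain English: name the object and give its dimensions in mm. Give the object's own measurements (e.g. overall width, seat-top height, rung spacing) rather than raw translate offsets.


An open-topped rectangular box: outside dimensions 254×159×136 mm, with a uniform wall and base thickness of 19 mm. The base is a full 254×159 slab on the floor; four walls sit on top of the base. The front and back walls (the −y and +y sides) span the full width; the two side walls fit between them.


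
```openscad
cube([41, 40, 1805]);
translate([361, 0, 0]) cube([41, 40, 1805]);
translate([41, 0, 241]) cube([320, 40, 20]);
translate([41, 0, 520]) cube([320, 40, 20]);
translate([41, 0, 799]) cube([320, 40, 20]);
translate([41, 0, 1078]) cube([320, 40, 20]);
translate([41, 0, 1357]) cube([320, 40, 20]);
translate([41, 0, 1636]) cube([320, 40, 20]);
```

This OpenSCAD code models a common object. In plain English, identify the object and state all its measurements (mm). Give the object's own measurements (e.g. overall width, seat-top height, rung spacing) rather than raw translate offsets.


A straight ladder. Two 41×40 mm vertical rails, 1805 mm tall, stand 402 mm apart (outside-to-outside) with their front faces coplanar on the −y side. 6 rungs, each 40 mm deep and 20 mm tall, span between the inner faces of the rails, front faces flush with the rails. The lowest rung's underside is at z = 241 mm and rungs are spaced 279 mm apart (underside to underside).


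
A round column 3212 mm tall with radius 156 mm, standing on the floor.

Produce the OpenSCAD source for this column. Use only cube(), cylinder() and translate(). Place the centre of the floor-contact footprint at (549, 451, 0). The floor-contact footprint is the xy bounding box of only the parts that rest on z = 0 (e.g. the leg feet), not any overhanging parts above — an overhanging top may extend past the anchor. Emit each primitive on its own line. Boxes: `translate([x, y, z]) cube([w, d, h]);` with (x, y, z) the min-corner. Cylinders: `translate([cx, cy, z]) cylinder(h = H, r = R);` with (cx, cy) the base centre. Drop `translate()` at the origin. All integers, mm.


translate([549, 451, 0]) cylinder(h = 3212, r = 156);


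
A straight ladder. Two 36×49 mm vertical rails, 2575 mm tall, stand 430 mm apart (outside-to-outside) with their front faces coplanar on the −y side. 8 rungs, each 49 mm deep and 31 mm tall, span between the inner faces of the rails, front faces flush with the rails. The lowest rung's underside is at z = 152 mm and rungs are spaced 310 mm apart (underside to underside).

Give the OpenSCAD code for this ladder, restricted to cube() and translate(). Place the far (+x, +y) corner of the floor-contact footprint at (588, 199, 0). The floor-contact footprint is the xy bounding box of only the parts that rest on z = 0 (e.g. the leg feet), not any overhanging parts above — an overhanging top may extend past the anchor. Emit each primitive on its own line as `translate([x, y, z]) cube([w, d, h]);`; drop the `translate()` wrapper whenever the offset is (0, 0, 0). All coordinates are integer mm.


translate([158, 150, 0]) cube([36, 49, 2575]);
translate([552, 150, 0]) cube([36, 49, 2575]);
translate([194, 150, 152]) cube([358, 49, 31]);
translate([194, 150, 462]) cube([358, 49, 31]);
translate([194, 150, 772]) cube([358, 49, 31]);
translate([194, 150, 1082]) cube([358, 49, 31]);
translate([194, 150, 1392]) cube([358, 49, 31]);
translate([194, 150, 1702]) cube([358, 49, 31]);
translate([194, 150, 2012]) cube([358, 49, 31]);
translate([194, 150, 2322]) cube([358, 49, 31]);


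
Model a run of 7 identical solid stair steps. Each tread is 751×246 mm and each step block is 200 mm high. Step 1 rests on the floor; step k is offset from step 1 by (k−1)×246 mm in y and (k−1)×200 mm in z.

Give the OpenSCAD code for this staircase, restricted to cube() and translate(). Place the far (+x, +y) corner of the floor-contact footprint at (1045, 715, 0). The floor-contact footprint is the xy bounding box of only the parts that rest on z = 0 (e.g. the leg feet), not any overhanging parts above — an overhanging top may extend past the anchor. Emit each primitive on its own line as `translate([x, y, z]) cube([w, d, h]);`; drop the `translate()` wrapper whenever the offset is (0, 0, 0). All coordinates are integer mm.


translate([294, 469, 0]) cube([751, 246, 200]);
translate([294, 715, 200]) cube([751, 246, 200]);
translate([294, 961, 400]) cube([751, 246, 200]);
translate([294, 1207, 600]) cube([751, 246, 200]);
translate([294, 1453, 800]) cube([751, 246, 200]);
translate([294, 1699, 1000]) cube([751, 246, 200]);
translate([294, 1945, 1200]) cube([751, 246, 200]);


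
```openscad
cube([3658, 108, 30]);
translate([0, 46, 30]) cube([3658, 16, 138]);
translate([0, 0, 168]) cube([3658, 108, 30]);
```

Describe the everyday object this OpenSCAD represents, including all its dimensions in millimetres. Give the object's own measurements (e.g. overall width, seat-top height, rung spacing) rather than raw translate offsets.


An I-beam lying along x, 3658 mm long. Overall section height 198 mm. Two flanges 108 mm wide (y) and 30 mm thick, one on the floor and one at the top; a web 16 mm thick runs between them, centred on the flange width.


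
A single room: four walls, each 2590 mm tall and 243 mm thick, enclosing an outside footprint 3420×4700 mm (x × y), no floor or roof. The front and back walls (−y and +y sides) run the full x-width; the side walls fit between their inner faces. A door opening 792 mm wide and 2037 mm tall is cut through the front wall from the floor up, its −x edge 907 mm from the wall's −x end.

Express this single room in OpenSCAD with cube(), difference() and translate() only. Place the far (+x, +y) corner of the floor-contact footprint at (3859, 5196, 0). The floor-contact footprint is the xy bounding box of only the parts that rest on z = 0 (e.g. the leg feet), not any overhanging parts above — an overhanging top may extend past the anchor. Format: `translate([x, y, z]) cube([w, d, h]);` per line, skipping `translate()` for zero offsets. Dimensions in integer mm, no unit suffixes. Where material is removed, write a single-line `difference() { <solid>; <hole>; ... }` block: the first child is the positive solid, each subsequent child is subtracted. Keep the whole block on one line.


difference() { translate([439, 496, 0]) cube([3420, 243, 2590]); translate([1346, 496, 0]) cube([792, 243, 2037]); }
translate([439, 4953, 0]) cube([3420, 243, 2590]);
translate([439, 739, 0]) cube([243, 4214, 2590]);
translate([3616, 739, 0]) cube([243, 4214, 2590]);


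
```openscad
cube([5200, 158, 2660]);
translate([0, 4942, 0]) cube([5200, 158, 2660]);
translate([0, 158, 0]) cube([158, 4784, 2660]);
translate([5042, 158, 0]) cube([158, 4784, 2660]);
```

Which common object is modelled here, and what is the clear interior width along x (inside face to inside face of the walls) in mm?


A house (or room) frame. The interior width is 4884 mm.

Four 2660 mm walls enclosing a rectangle with no floor or roof — a room or house frame. Outside width is 5200 mm and wall thickness is 158 mm, so the interior width is 5200 − 2 × 158 = 4884 mm.


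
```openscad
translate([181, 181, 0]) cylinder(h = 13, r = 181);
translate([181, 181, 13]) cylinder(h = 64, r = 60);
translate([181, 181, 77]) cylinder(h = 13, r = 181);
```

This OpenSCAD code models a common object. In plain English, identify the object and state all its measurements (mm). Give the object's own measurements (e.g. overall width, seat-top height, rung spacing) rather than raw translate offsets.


A spool: two coaxial disc flanges of radius 181 mm and thickness 13 mm, joined by a core cylinder of radius 60 mm and height 64 mm. The lower flange rests on z = 0 and the three cylinders share a vertical axis.


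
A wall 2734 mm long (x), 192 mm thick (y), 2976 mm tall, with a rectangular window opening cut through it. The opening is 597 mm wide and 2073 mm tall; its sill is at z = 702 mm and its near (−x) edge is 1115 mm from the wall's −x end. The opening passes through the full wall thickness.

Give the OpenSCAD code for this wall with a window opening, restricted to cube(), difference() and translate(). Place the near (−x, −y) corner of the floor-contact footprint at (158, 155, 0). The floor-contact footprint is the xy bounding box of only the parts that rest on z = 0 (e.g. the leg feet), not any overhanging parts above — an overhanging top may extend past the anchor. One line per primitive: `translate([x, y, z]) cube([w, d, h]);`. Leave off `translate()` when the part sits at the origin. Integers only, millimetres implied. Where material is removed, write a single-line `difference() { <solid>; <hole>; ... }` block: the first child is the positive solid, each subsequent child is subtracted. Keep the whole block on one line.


difference() { translate([158, 155, 0]) cube([2734, 192, 2976]); translate([1273, 155, 702]) cube([597, 192, 2073]); }


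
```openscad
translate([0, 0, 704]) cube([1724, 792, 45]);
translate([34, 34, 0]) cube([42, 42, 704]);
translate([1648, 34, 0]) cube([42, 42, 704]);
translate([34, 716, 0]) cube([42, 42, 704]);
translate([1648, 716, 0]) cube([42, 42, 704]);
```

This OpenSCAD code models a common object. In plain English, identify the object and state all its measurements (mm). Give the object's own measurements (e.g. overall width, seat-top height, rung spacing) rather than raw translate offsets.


A rectangular dining table. The top is 1724×792×45 mm with its upper surface at z = 749 mm. It stands on four 42×42 mm square legs, each inset 34 mm from the nearest pair of top edges, running from the floor to the underside of the top.


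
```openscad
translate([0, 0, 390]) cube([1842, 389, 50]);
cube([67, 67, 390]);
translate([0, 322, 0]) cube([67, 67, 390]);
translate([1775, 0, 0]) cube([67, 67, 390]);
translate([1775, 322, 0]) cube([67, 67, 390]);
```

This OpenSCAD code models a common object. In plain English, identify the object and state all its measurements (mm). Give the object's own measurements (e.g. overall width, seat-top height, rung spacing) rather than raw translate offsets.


A bench: a 1842×389 mm seat slab, 50 mm thick, top at z = 440 mm, on four 67×67 mm square legs flush with the seat corners and standing on z = 0.


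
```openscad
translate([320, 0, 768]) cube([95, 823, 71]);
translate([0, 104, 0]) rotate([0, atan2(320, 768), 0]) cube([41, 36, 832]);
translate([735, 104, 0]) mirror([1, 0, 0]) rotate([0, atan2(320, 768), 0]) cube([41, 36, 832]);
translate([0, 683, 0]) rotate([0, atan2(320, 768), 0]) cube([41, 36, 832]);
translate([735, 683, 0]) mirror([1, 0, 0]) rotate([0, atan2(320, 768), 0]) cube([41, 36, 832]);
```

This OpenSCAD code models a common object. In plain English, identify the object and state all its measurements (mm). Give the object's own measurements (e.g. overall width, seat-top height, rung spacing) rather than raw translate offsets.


A sawhorse. A 95×823×71 mm beam (x, y, z) sits on two A-frame leg pairs. Each pair is two raked legs of 41×36 mm section (36 mm along y) splaying symmetrically in x. Each leg rises 768 mm vertically over 320 mm of horizontal reach and is 832 mm long along its own axis. Every leg's outer bottom edge rests on the floor and its outer top edge meets a bottom edge of the beam — the left legs (tilting toward +x) meet the beam's −x bottom edge, the right legs (their mirror images, tilting toward −x) meet its +x bottom edge — so the leg tops tuck under the beam, the beam's underside is 768 mm above the floor, and the feet are 735 mm apart outside-to-outside with the beam centred between them. The two leg pairs are set in 104 mm from either end of the beam.


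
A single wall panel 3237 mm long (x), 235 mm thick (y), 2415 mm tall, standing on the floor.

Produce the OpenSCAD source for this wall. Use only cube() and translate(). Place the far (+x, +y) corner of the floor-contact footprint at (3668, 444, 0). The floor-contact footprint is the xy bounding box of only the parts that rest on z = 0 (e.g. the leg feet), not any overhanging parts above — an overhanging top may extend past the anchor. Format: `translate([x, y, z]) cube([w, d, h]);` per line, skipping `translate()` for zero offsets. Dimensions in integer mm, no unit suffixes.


translate([431, 209, 0]) cube([3237, 235, 2415]);


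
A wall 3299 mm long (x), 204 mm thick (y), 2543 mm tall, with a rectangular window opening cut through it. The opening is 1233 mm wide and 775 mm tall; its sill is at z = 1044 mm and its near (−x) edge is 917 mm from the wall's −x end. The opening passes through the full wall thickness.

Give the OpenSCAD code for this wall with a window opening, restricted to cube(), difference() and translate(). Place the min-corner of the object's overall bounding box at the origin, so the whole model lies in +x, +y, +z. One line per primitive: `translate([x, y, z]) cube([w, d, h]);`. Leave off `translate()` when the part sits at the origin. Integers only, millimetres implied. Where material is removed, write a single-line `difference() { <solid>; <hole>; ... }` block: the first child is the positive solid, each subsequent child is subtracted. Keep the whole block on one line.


difference() { cube([3299, 204, 2543]); translate([917, 0, 1044]) cube([1233, 204, 775]); }


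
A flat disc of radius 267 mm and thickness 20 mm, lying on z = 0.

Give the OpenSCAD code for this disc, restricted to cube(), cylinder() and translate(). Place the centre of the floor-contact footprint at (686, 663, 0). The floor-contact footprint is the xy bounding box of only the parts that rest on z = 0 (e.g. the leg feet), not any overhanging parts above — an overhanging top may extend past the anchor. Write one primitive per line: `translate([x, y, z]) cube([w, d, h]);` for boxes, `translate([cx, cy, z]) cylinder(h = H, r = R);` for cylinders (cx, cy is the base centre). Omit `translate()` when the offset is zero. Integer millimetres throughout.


translate([686, 663, 0]) cylinder(h = 20, r = 267);


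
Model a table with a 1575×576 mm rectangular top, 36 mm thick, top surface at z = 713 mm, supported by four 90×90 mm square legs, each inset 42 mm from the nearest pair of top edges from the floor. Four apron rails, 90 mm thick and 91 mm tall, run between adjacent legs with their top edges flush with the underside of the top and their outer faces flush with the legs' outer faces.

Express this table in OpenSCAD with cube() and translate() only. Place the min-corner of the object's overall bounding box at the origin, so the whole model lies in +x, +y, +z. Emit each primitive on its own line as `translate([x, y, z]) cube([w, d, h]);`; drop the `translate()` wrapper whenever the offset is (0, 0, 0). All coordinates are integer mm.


translate([0, 0, 677]) cube([1575, 576, 36]);
translate([42, 42, 0]) cube([90, 90, 677]);
translate([1443, 42, 0]) cube([90, 90, 677]);
translate([42, 444, 0]) cube([90, 90, 677]);
translate([1443, 444, 0]) cube([90, 90, 677]);
translate([132, 42, 586]) cube([1311, 90, 91]);
translate([132, 444, 586]) cube([1311, 90, 91]);
translate([42, 132, 586]) cube([90, 312, 91]);
translate([1443, 132, 586]) cube([90, 312, 91]);
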